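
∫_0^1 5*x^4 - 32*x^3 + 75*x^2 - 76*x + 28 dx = 8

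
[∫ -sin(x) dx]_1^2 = -cos(1) + cos(2)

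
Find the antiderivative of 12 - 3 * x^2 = -x^3 + 12*x + C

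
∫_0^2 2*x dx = 4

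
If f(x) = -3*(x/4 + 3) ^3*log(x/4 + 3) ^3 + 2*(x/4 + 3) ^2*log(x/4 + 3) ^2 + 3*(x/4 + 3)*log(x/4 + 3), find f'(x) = -9*x^2*log(x/4 + 3)^3/64 - 9*x^2*log(x/4 + 3)^2/64 - 27*x*log(x/4 + 3)^3/8 - 25*x*log(x/4 + 3)^2/8 + x*log(x/4 + 3)/4 - 81*log(x/4 + 3)^3/4 - 69*log(x/4 + 3)^2/4 + 15*log(x/4 + 3)/4 + 3/4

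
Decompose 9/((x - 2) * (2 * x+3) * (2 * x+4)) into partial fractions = -18/(7*(2*x + 3)) + 9/(8*(x + 2)) + 9/(56*(x - 2))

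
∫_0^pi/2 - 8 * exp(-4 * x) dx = -2 + 2*exp(-2*pi)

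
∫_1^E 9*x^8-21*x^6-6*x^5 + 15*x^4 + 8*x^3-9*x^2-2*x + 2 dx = -(-E + exp(3))^2 - 2*exp(3) + 2*E + (-E + exp(3))^3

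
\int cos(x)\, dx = sin(x) + C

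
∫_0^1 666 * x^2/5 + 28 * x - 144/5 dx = 148/5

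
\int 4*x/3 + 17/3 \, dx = 2*x^2/3 + 17*x/3 + C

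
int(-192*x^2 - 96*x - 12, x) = -64*x^3 - 48*x^2 - 12*x + C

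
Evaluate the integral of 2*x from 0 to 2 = 4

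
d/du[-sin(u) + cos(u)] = -sin(u) - cos(u)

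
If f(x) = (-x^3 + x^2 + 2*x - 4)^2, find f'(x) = 6*x^5 - 10*x^4 - 12*x^3 + 36*x^2 - 8*x - 16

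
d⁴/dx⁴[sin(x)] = sin(x)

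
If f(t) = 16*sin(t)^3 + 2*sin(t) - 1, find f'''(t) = -14*cos(t) + 108*cos(3*t)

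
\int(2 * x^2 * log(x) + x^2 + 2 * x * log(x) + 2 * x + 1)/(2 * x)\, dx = (x + 1)^2*log(x)/2 + C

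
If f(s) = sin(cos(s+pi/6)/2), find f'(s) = -sin(s + pi/6)*cos(cos(s + pi/6)/2)/2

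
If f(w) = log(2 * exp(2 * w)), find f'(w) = 2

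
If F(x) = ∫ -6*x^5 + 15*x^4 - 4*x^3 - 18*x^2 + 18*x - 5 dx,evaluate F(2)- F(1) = -5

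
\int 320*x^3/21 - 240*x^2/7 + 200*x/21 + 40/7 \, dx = 80*x^4/21 - 80*x^3/7 + 100*x^2/21 + 40*x/7 + C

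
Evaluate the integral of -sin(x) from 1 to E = cos(E) - cos(1)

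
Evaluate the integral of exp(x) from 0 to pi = -1 + exp(pi)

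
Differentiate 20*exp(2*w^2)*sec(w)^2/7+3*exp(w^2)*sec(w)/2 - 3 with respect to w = (80*w*exp(w^2)/(7*cos(w)) + 3*w + 40*exp(w^2)*sin(w)/(7*cos(w)^2) + 3*sin(w)/(2*cos(w)))*exp(w^2)/cos(w)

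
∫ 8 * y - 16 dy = 4*y^2 - 16*y + C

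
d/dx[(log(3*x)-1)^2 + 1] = (2*log(x) - 2 + 2*log(3))/x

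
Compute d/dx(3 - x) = -1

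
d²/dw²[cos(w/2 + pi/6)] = -cos(w/2 + pi/6)/4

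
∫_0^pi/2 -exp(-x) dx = -1 + exp(-pi/2)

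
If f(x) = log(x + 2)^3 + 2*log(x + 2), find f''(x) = (-3*log(x + 2)^2 + 6*log(x + 2) - 2)/(x^2 + 4*x + 4)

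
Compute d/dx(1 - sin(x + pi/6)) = -cos(x + pi/6)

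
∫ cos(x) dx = sin(x) + C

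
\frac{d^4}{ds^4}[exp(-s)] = exp(-s)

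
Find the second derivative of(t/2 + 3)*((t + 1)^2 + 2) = 3*t + 8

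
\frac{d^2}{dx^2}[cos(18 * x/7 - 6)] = -324*cos(18*x/7 - 6)/49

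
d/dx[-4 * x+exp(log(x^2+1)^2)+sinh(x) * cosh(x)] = (2*x^2*sinh(x)^2 - 3*x^2 + 4*x*exp(log(x^2 + 1)^2)*log(x^2 + 1) + 2*sinh(x)^2 - 3)/(x^2 + 1)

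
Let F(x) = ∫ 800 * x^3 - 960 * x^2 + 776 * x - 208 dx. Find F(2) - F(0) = 1776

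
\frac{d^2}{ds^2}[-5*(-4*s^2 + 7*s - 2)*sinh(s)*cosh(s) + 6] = 40*s^2*sinh(2*s) - 70*s*sinh(2*s) + 80*s*cosh(2*s) + 40*sinh(2*s) - 70*cosh(2*s)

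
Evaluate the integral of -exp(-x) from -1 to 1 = -E + exp(-1)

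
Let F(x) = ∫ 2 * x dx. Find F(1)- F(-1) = 0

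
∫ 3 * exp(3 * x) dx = exp(3*x) + C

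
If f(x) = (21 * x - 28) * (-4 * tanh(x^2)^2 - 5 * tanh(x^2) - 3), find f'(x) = -336*x^2*sinh(x^2)/cosh(x^2)^3 - 210*x^2/cosh(x^2)^2 + 448*x*sinh(x^2)/cosh(x^2)^3 + 280*x/cosh(x^2)^2 - 105*tanh(x^2) - 147 + 84/cosh(x^2)^2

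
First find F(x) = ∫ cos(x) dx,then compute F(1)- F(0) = sin(1)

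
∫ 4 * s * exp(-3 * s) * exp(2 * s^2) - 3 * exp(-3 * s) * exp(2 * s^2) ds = exp(s*(2*s - 3)) + C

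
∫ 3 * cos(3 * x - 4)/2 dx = sin(3*x - 4)/2 + C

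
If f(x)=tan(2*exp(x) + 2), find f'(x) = 2*exp(x)*tan(2*exp(x) + 2)^2 + 2*exp(x)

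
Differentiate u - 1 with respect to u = 1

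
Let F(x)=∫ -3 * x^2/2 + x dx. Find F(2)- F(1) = -2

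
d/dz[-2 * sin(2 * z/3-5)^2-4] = -4*sin(4*z/3 - 10)/3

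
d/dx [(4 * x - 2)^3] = 192*x^2 - 192*x + 48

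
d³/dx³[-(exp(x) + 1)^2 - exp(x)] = -8*exp(2*x) - 3*exp(x)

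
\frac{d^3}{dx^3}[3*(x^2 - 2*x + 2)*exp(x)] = 3*x^2*exp(x) + 12*x*exp(x) + 6*exp(x)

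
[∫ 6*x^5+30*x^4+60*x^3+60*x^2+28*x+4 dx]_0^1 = 60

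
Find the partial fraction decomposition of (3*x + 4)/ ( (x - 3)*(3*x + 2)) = -6/(11*(3*x + 2)) + 13/(11*(x - 3))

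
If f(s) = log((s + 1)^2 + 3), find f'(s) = (2*s + 2)/(s^2 + 2*s + 4)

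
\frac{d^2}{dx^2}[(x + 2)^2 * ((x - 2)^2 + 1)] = 12*x^2 - 14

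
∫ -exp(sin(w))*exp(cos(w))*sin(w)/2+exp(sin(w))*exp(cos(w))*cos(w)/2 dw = exp(sqrt(2)*sin(w + pi/4))/2 + C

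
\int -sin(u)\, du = cos(u) + C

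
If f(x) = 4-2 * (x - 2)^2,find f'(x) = 8 - 4*x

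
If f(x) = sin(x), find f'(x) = cos(x)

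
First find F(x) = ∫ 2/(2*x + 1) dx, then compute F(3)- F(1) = -log(18) + log(42)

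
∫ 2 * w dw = w^2 + C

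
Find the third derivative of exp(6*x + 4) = 216*exp(6*x + 4)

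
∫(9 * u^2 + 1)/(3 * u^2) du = 3*u - 1/(3*u) + C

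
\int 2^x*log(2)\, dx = 2^x + C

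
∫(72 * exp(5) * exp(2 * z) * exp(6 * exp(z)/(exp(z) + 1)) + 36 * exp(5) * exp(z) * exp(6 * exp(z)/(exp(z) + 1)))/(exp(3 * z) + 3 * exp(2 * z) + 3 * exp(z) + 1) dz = (11*exp(z) + 5)*exp((11*exp(z) + 5)/(exp(z) + 1))/(exp(z) + 1) + C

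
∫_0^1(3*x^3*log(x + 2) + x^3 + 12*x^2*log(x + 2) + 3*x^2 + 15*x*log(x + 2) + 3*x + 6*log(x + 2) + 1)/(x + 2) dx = -log(2) + 8*log(3)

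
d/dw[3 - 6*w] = -6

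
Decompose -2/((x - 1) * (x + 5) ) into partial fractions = 1/(3*(x + 5)) - 1/(3*(x - 1))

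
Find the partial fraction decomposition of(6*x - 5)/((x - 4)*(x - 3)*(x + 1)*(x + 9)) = 59/(1248*(x + 9)) - 11/(160*(x + 1)) - 13/(48*(x - 3)) + 19/(65*(x - 4))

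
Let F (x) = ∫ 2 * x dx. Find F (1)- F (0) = 1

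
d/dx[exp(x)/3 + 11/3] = exp(x)/3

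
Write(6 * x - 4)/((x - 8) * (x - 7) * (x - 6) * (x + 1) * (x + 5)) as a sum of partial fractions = -17/(3432*(x + 5)) + 5/(1008*(x + 1)) + 16/(77*(x - 6)) - 19/(48*(x - 7)) + 22/(117*(x - 8))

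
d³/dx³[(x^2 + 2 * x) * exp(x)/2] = x^2*exp(x)/2 + 4*x*exp(x) + 6*exp(x)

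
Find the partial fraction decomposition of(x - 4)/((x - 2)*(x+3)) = 7/(5*(x + 3)) - 2/(5*(x - 2))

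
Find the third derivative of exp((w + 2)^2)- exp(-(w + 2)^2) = (8*w^3*exp(2*w^2 + 8*w + 8) + 8*w^3 + 48*w^2*exp(2*w^2 + 8*w + 8) + 48*w^2 + 108*w*exp(2*w^2 + 8*w + 8) + 84*w + 88*exp(2*w^2 + 8*w + 8) + 40)*exp(-w^2 - 4*w - 4)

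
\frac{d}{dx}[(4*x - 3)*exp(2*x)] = 8*x*exp(2*x) - 2*exp(2*x)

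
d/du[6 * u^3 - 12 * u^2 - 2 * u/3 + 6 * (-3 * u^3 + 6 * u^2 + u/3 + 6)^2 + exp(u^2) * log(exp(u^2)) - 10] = 324*u^5 - 1080*u^4 + 2*u^3*exp(u^2) + 816*u^3 - 558*u^2 + 2*u*exp(u^2) + 2524*u/3 + 70/3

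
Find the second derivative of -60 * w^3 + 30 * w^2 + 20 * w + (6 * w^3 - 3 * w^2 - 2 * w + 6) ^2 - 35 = 1080*w^4 - 720*w^3 - 180*w^2 + 144*w - 4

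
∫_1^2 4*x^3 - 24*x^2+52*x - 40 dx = -3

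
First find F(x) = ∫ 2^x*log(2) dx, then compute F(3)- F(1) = 6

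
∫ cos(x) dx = sin(x) + C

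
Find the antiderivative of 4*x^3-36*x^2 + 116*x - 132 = x^4 - 12*x^3 + 58*x^2 - 132*x + C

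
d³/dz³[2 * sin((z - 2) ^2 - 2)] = -16*z^3*cos(z^2 - 4*z + 2) + 96*z^2*cos(z^2 - 4*z + 2) - 24*z*sin(z^2 - 4*z + 2) - 192*z*cos(z^2 - 4*z + 2) + 48*sin(z^2 - 4*z + 2) + 128*cos(z^2 - 4*z + 2)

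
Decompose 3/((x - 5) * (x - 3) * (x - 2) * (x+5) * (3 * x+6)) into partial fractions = 1/(1680*(x + 5)) - 1/(420*(x + 2)) + 1/(84*(x - 2)) - 1/(80*(x - 3)) + 1/(420*(x - 5))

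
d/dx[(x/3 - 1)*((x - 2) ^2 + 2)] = x^2 - 14*x/3 + 6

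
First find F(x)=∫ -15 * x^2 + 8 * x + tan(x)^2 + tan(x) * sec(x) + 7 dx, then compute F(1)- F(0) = tan(1) + sec(1) + 4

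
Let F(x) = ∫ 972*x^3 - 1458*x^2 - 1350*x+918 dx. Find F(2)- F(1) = -864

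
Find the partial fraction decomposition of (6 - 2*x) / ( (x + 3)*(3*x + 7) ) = 16/(3*x + 7) - 6/(x + 3)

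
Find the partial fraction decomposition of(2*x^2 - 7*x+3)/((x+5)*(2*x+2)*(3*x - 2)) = -7/(170*(3*x - 2)) + 11/(17*(x + 5)) - 3/(10*(x + 1))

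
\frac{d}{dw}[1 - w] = -1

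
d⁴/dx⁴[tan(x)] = 24*tan(x)^5 + 40*tan(x)^3 + 16*tan(x)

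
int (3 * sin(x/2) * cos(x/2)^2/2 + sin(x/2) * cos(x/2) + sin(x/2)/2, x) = (sin(x/2)^2 - cos(x/2) - 2)*cos(x/2) + C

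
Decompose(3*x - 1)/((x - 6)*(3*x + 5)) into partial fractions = 18/(23*(3*x + 5)) + 17/(23*(x - 6))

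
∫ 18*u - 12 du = 9*u^2 - 12*u + C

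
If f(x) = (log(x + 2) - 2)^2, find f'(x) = (2*log(x + 2) - 4)/(x + 2)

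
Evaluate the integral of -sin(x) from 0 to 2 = -1 + cos(2)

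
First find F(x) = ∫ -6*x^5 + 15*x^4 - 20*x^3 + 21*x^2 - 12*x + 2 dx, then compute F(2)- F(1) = -12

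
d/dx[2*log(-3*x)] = 2/x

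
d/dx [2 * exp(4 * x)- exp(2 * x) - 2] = 8*exp(4*x) - 2*exp(2*x)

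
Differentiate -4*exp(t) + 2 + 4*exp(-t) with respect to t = (-4*exp(2*t) - 4)*exp(-t)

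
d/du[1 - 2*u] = -2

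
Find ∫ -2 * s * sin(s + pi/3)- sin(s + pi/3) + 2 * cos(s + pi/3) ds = (2*s + 1)*cos(s + pi/3) + C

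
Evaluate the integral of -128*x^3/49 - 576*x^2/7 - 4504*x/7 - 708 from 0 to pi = -8*(2*pi^2/7 + 7 + 6*pi)^2 - 36*pi - 12*pi^2/7 + 392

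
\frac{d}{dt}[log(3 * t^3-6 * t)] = (3*t^2 - 2)/(t^3 - 2*t)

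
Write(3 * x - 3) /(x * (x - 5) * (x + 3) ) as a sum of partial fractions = -1/(2*(x + 3)) + 3/(10*(x - 5)) + 1/(5*x)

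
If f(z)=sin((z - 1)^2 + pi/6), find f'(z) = 2*(z - 1)*cos(z^2 - 2*z + pi/6 + 1)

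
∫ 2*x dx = x^2 + C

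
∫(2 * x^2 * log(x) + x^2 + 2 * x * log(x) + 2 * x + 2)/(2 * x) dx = ((x + 1)^2 + 1)*log(x)/2 + C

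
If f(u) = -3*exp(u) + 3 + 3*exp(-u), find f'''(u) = (-3*exp(2*u) - 3)*exp(-u)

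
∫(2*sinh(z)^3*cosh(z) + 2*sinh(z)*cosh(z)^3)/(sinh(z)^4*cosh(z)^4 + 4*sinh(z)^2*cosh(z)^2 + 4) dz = (cosh(4*z) + 7)/(cosh(4*z) + 15) + C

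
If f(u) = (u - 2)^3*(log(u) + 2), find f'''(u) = (6*u^3*log(u) + 23*u^3 - 12*u^2 - 12*u - 16)/u^3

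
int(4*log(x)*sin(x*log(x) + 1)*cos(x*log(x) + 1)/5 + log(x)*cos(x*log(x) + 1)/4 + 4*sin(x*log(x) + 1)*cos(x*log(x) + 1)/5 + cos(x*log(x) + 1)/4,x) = sin(x*log(x) + 1)/4 - cos(2*x*log(x) + 2)/5 + C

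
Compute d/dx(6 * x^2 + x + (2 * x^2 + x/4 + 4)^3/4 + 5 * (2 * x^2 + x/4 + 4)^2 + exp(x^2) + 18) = 12*x^5 + 15*x^4/4 + 1027*x^3/8 + 6147*x^2/256 + 2*x*exp(x^2) + 221*x + 14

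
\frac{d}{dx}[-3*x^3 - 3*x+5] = -9*x^2 - 3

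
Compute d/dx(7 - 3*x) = -3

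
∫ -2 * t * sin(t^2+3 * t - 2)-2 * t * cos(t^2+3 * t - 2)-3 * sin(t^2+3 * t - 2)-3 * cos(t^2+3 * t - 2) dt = sqrt(2)*cos(t^2 + 3*t - 2 + pi/4) + C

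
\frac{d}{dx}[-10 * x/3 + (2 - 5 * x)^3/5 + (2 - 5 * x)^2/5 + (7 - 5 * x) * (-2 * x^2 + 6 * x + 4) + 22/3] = -45*x^2 - 18*x + 8/3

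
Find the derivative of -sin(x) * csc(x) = 0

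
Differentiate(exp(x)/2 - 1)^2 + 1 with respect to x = exp(2*x)/2 - exp(x)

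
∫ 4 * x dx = 2*x^2 + C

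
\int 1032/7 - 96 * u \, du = -48*u^2 + 1032*u/7 + C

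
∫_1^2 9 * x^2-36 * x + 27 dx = -6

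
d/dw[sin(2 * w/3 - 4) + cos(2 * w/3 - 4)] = -2*sin(2*w/3 - 4)/3 + 2*cos(2*w/3 - 4)/3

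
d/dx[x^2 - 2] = 2*x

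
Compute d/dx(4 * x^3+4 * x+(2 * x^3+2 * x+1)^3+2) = 72*x^8 + 168*x^6 + 72*x^5 + 120*x^4 + 96*x^3 + 54*x^2 + 24*x + 10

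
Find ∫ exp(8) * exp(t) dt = exp(t + 8) + C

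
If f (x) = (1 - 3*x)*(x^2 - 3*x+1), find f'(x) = -9*x^2 + 20*x - 6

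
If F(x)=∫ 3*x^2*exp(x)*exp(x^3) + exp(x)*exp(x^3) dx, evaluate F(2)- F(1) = -exp(2) + exp(10)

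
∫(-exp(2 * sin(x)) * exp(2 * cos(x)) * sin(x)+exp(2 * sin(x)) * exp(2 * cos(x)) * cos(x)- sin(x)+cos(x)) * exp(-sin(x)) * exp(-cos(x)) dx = 2*sinh(sqrt(2)*sin(x + pi/4)) + C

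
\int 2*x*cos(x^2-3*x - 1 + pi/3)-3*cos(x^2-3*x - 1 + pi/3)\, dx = sin(x^2 - 3*x - 1 + pi/3) + C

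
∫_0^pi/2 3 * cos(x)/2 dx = 3/2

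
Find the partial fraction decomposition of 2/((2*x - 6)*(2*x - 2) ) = -1/(4*(x - 1)) + 1/(4*(x - 3))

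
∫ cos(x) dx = sin(x) + C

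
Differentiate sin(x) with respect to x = cos(x)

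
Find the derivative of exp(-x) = -exp(-x)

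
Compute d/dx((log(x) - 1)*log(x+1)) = (x*log(x) + x*log(x + 1) - x + log(x + 1))/(x^2 + x)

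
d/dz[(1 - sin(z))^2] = 2*(sin(z) - 1)*cos(z)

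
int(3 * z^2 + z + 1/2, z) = z^3 + z^2/2 + z/2 + C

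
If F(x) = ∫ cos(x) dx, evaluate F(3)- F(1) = -sin(1) + sin(3)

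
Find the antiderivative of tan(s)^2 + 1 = tan(s) + C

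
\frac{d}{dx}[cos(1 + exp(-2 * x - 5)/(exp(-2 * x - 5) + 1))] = 2*exp(2*x + 5)*sin(1 + 1/(exp(5)*exp(2*x) + 1))/(exp(10)*exp(4*x) + 2*exp(5)*exp(2*x) + 1)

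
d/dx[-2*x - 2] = -2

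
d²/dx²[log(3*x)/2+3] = -1/(2*x^2)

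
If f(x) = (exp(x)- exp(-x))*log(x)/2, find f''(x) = (x^2*exp(2*x)*log(x) - x^2*log(x) + 2*x*exp(2*x) + 2*x - exp(2*x) + 1)*exp(-x)/(2*x^2)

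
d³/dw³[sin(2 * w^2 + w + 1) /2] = -32*w^3*cos(2*w^2 + w + 1) - 24*w^2*cos(2*w^2 + w + 1) - 24*w*sin(2*w^2 + w + 1) - 6*w*cos(2*w^2 + w + 1) - 6*sin(2*w^2 + w + 1) - cos(2*w^2 + w + 1)/2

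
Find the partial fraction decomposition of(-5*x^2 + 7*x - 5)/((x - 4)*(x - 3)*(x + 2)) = -13/(10*(x + 2)) + 29/(5*(x - 3)) - 19/(2*(x - 4))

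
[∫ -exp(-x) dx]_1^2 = -exp(-1) + exp(-2)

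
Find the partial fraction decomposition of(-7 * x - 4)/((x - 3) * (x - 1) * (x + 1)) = 3/(8*(x + 1)) + 11/(4*(x - 1)) - 25/(8*(x - 3))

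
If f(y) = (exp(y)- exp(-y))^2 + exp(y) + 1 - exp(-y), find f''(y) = (4*exp(4*y) + exp(3*y) - exp(y) + 4)*exp(-2*y)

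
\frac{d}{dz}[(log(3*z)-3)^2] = (2*log(z) - 6 + 2*log(3))/z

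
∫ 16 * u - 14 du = 8*u^2 - 14*u + C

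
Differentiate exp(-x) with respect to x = -exp(-x)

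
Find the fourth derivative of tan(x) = 24*tan(x)^5 + 40*tan(x)^3 + 16*tan(x)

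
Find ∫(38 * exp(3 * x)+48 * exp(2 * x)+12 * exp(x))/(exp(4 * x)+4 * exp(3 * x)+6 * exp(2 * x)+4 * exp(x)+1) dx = 2*(18*(exp(x) + 1)^2 + 18*(exp(x) + 1)*exp(x) + exp(2*x))*exp(x)/(3*(exp(x) + 1)^3) + C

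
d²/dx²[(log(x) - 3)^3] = (-3*log(x)^2 + 24*log(x) - 45)/x^2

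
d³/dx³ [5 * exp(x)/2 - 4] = 5*exp(x)/2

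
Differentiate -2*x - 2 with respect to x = -2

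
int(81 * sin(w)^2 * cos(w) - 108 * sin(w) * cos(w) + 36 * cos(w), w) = (3*sin(w) - 2)^3 + C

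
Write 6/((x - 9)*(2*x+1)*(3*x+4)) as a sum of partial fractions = 54/(155*(3*x + 4)) - 24/(95*(2*x + 1)) + 6/(589*(x - 9))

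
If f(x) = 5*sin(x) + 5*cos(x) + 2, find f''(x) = -5*sin(x) - 5*cos(x)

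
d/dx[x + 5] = 1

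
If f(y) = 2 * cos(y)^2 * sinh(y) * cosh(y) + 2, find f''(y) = -4*sin(2*y)*cosh(2*y) + 2*sinh(2*y)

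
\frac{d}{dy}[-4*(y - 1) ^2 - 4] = 8 - 8*y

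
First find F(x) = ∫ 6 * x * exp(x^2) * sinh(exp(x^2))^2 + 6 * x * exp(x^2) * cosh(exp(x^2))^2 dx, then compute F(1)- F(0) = -3*sinh(2)/2 + 3*sinh(2*E)/2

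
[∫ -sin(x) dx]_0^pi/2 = -1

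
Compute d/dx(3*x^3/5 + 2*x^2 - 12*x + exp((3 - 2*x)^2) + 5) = 9*x^2/5 + 8*x*exp(4*x^2 - 12*x + 9) + 4*x - 12*exp(4*x^2 - 12*x + 9) - 12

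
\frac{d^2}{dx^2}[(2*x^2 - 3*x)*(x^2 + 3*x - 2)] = 24*x^2 + 18*x - 26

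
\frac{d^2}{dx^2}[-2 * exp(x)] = -2*exp(x)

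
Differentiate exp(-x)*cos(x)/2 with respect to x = (-sin(x) - cos(x))*exp(-x)/2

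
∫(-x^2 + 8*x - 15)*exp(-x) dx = (x - 3)^2*exp(-x) + C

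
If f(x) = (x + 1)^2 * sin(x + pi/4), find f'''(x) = -x^2*cos(x + pi/4) - 6*x*sin(x + pi/4) - 2*x*cos(x + pi/4) - 6*sin(x + pi/4) + 5*cos(x + pi/4)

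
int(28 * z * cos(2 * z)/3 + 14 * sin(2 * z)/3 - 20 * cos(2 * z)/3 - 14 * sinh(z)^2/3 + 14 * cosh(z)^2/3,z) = (14*z/3 - 10/3)*(sin(2*z) + 1) + C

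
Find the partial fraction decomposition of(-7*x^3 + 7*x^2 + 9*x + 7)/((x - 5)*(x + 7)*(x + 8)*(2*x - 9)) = 3589/(575*(2*x - 9)) - 3967/(325*(x + 8)) + 224/(23*(x + 7)) - 54/(13*(x - 5))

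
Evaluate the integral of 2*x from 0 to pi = pi^2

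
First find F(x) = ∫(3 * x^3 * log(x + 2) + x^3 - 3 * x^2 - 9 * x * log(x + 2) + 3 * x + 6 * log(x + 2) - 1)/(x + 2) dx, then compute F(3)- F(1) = 8*log(5)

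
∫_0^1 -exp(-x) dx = -1 + exp(-1)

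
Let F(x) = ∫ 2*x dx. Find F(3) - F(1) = 8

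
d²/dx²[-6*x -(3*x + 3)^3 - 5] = -162*x - 162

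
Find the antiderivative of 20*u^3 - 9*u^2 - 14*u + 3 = 5*u^4 - 3*u^3 - 7*u^2 + 3*u + C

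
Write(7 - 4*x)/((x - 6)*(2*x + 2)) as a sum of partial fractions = -11/(14*(x + 1)) - 17/(14*(x - 6))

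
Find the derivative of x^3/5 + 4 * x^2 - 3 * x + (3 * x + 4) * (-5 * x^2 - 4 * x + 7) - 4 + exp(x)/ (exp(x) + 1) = (-222*x^2*exp(2*x) - 444*x^2*exp(x) - 222*x^2 - 280*x*exp(2*x) - 560*x*exp(x) - 280*x + 10*exp(2*x) + 25*exp(x) + 10)/(5*exp(2*x) + 10*exp(x) + 5)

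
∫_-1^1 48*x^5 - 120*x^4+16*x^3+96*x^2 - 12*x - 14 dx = -12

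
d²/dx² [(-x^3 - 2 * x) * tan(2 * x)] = -8*x^3*tan(2*x)^3 - 8*x^3*tan(2*x) - 12*x^2*tan(2*x)^2 - 12*x^2 - 16*x*tan(2*x)^3 - 22*x*tan(2*x) - 8*tan(2*x)^2 - 8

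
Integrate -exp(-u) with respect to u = exp(-u) + C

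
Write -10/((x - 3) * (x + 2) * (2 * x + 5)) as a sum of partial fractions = -40/(11*(2*x + 5)) + 2/(x + 2) - 2/(11*(x - 3))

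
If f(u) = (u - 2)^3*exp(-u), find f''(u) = (u^3 - 12*u^2 + 42*u - 44)*exp(-u)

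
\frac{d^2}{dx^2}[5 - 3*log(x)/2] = 3/(2*x^2)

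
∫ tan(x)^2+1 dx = tan(x) + C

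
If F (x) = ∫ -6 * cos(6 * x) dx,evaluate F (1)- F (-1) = -2*sin(6)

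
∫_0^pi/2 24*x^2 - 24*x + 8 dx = 1 + pi + (-1 + pi)^3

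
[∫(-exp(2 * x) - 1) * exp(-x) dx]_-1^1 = -2*E + 2*exp(-1)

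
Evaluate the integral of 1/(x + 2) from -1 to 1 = log(3)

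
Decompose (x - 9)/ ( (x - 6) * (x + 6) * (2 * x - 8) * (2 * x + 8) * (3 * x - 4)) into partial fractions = -621/(157696*(3*x - 4)) - 1/(1408*(x + 6)) + 13/(10240*(x + 4)) + 1/(1024*(x - 4)) - 1/(4480*(x - 6))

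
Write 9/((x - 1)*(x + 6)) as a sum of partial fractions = -9/(7*(x + 6)) + 9/(7*(x - 1))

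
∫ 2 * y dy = y^2 + C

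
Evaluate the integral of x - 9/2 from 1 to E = -14 + 3*E/2 + 2*(-3 + E/2)^2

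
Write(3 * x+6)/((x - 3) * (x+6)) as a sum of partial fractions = 4/(3*(x + 6)) + 5/(3*(x - 3))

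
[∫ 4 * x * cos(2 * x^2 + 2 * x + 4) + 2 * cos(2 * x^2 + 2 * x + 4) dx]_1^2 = -sin(8) + sin(16)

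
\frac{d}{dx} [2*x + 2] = 2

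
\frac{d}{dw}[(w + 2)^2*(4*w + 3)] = 12*w^2 + 38*w + 28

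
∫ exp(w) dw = exp(w) + C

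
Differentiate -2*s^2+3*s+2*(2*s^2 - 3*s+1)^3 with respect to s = 96*s^5 - 360*s^4 + 528*s^3 - 378*s^2 + 128*s - 15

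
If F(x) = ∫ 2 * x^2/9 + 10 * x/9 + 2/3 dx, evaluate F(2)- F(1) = 77/27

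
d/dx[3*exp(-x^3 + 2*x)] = -9*x^2*exp(-x^3 + 2*x) + 6*exp(-x^3 + 2*x)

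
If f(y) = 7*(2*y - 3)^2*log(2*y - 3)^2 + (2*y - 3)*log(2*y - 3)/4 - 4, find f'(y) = 56*y*log(2*y - 3)^2 + 56*y*log(2*y - 3) - 84*log(2*y - 3)^2 - 167*log(2*y - 3)/2 + 1/2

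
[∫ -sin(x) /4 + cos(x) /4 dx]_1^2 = sqrt(2)*(-sin(pi/4 + 1) + sin(pi/4 + 2))/4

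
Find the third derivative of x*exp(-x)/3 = (3 - x)*exp(-x)/3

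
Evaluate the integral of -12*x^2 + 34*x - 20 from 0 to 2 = -4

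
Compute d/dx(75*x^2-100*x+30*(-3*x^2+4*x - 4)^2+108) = 1080*x^3 - 2160*x^2 + 2550*x - 1060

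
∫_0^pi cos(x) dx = 0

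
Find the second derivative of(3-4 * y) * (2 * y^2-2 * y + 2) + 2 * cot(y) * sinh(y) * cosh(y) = -48*y - 4*cosh(2*y) + 28 + 6*sinh(2*y)/tan(y) - 4*cosh(2*y)/tan(y)^2 + 2*sinh(2*y)/tan(y)^3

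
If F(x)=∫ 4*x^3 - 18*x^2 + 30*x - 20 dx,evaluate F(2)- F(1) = -2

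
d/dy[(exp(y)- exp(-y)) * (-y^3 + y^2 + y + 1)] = (-y^3*exp(2*y) - y^3 - 2*y^2*exp(2*y) + 4*y^2 + 3*y*exp(2*y) - y + 2*exp(2*y))*exp(-y)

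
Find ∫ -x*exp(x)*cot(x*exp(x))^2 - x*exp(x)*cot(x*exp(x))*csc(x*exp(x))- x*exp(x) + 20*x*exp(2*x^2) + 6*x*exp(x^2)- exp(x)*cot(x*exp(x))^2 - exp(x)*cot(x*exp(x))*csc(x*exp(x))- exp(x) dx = 5*exp(2*x^2) + 3*exp(x^2) + cot(x*exp(x)) + csc(x*exp(x)) + C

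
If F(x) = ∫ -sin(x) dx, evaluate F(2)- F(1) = -cos(1) + cos(2)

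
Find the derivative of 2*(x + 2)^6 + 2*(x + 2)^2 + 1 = 12*x^5 + 120*x^4 + 480*x^3 + 960*x^2 + 964*x + 392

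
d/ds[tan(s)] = cos(s)^(-2)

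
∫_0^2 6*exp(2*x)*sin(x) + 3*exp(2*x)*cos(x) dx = 3*exp(4)*sin(2)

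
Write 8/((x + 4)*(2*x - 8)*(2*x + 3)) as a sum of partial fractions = -16/(55*(2*x + 3)) + 1/(10*(x + 4)) + 1/(22*(x - 4))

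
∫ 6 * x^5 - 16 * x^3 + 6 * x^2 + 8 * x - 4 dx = x^6 - 4*x^4 + 2*x^3 + 4*x^2 - 4*x + C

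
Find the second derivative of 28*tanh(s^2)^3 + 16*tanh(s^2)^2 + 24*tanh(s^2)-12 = 1344*s^2*tanh(s^2)^5 + 384*s^2*tanh(s^2)^4 - 1824*s^2*tanh(s^2)^3 - 512*s^2*tanh(s^2)^2 + 480*s^2*tanh(s^2) + 128*s^2 - 168*tanh(s^2)^4 - 64*tanh(s^2)^3 + 120*tanh(s^2)^2 + 64*tanh(s^2) + 48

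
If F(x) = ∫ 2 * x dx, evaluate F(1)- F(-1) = 0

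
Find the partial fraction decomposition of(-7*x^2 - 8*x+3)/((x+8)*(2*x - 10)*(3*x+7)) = 37/(187*(3*x + 7)) - 381/(442*(x + 8)) - 53/(143*(x - 5))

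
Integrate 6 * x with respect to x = 3*x^2 + C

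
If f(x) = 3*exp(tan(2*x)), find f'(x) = 6*exp(tan(2*x))/cos(2*x)^2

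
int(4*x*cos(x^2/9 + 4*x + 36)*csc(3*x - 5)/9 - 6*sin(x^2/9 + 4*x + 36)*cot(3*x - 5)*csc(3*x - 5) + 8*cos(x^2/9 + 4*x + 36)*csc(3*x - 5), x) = 2*sin((x + 18)^2/9)*csc(3*x - 5) + C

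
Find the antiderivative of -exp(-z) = exp(-z) + C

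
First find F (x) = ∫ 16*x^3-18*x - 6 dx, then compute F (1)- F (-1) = -12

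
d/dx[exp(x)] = exp(x)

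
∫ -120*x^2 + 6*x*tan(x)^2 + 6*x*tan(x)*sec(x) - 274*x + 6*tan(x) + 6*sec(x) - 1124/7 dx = 6*x*(tan(x) + sec(x)) - 4*x/7 - 40*(x + 1)^3 - 20*(x + 1)^2 + C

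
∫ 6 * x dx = 3*x^2 + C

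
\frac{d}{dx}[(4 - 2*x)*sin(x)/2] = -x*cos(x) - sin(x) + 2*cos(x)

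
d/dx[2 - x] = -1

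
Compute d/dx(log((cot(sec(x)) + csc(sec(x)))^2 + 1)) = -(1/tan(1/cos(x)) + 1/sin(1/cos(x)))*sin(x)/cos(x)^2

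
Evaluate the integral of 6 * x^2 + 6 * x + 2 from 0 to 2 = 32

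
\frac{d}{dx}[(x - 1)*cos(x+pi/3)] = -x*sin(x + pi/3) + sqrt(2)*cos(x + pi/12)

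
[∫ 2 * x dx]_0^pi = pi^2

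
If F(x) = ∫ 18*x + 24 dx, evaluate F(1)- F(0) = 33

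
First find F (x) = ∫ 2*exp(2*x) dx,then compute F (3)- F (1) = -exp(2) + exp(6)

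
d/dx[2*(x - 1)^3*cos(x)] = 2*(x - 1)^2*(-x*sin(x) + sin(x) + 3*cos(x))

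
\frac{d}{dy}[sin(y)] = cos(y)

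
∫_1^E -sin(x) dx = cos(E) - cos(1)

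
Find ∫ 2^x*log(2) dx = 2^x + C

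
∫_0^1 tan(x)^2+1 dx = tan(1)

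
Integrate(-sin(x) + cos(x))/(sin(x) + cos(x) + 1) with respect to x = log(sin(x) + cos(x) + 1) + C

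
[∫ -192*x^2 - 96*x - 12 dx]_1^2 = -604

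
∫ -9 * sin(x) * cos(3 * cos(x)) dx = 3*sin(3*cos(x)) + C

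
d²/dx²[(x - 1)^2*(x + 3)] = 6*x + 2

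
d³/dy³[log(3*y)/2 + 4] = y^(-3)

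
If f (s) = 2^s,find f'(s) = 2^s*log(2)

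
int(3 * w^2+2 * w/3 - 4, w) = w^3 + w^2/3 - 4*w + C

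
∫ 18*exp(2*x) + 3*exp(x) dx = (9*exp(x) + 3)*exp(x) + C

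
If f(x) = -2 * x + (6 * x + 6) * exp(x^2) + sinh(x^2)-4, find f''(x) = 24*x^3*exp(x^2) + 24*x^2*exp(x^2) + 4*x^2*sinh(x^2) + 36*x*exp(x^2) + 12*exp(x^2) + 2*cosh(x^2)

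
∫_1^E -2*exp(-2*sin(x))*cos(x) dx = -exp(-2*sin(1)) + exp(-2*sin(E))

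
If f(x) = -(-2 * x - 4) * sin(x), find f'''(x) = -2*x*cos(x) - 6*sin(x) - 4*cos(x)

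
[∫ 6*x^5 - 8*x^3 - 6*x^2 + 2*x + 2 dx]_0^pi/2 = -1 + (-pi/2 - 1 + pi^3/8)^2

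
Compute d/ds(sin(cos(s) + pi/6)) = -sin(s)*cos(cos(s) + pi/6)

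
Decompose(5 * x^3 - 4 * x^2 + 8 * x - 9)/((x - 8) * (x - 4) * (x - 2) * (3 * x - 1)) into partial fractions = 178/(1265*(3*x - 1)) + 31/(60*(x - 2)) - 279/(88*(x - 4)) + 2359/(552*(x - 8))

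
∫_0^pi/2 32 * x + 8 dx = -1 + (1 + 2*pi)^2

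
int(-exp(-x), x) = exp(-x) + C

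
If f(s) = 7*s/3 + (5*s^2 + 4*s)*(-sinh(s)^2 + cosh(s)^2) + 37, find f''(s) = 10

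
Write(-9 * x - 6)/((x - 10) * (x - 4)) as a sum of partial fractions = 7/(x - 4) - 16/(x - 10)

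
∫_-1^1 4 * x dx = 0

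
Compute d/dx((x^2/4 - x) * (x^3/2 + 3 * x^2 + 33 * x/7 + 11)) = 5*x^4/8 + x^3 - 153*x^2/28 - 55*x/14 - 11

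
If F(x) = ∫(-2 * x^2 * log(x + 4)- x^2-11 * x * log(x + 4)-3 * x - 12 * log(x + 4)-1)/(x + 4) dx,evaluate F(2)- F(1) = -11*log(6) + 5*log(5)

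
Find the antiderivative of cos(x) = sin(x) + C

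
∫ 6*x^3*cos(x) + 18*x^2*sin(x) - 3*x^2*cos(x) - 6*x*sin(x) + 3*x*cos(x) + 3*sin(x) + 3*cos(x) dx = 3*(2*x^3 - x^2 + x + 1)*sin(x) + C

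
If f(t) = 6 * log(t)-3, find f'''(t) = 12/t^3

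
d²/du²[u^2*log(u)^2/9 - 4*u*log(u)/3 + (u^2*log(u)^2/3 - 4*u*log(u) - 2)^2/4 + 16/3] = (3*u^3*log(u)^4 + 7*u^3*log(u)^3 + 3*u^3*log(u)^2 - 36*u^2*log(u)^3 - 90*u^2*log(u)^2 - 36*u^2*log(u) + 68*u*log(u)^2 + 204*u*log(u) + 68*u + 24)/(9*u)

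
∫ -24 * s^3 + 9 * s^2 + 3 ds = -6*s^4 + 3*s^3 + 3*s + C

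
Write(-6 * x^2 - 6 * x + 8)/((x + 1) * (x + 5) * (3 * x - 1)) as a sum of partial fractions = 3/(4*(3*x - 1)) - 7/(4*(x + 5)) - 1/(2*(x + 1))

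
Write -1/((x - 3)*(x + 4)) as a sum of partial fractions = 1/(7*(x + 4)) - 1/(7*(x - 3))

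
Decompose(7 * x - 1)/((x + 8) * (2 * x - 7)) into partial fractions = 47/(23*(2*x - 7)) + 57/(23*(x + 8))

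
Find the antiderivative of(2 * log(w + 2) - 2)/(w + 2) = (log(w + 2) - 1)^2 + C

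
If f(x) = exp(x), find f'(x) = exp(x)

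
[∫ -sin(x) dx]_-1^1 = 0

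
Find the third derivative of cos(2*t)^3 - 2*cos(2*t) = 16*(108*sin(t)^4 - 108*sin(t)^2 + 19)*sin(t)*cos(t)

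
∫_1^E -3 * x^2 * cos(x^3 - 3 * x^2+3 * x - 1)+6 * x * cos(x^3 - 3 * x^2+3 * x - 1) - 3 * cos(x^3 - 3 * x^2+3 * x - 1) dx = -sin((-1 + E)^3)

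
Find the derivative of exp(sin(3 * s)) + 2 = 3*exp(sin(3*s))*cos(3*s)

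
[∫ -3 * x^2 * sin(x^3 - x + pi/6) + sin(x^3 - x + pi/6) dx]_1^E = -sqrt(3)/2 + cos(-E + pi/6 + exp(3))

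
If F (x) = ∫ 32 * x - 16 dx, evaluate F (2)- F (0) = 32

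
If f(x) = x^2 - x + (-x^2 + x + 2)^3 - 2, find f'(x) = -6*x^5 + 15*x^4 + 12*x^3 - 33*x^2 - 10*x + 11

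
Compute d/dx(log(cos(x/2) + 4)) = -sin(x/2)/(2*cos(x/2) + 8)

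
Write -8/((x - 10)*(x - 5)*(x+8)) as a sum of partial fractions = -4/(117*(x + 8)) + 8/(65*(x - 5)) - 4/(45*(x - 10))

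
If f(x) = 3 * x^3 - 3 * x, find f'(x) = 9*x^2 - 3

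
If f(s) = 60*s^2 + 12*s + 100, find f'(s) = 120*s + 12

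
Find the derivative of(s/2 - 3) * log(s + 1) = (s*log(s + 1) + s + log(s + 1) - 6)/(2*s + 2)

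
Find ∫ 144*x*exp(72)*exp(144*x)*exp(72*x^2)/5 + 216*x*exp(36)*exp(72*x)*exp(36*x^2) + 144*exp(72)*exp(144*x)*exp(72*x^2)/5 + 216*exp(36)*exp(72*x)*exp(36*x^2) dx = (exp(36*(x + 1)^2) + 15)*exp(36*(x + 1)^2)/5 + C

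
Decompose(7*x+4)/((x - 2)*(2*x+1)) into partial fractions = -1/(5*(2*x + 1)) + 18/(5*(x - 2))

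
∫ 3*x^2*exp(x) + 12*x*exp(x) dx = 3*(x^2 + 2*x - 2)*exp(x) + C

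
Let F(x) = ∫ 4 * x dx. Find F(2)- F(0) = 8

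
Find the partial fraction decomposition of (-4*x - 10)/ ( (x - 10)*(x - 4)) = 13/(3*(x - 4)) - 25/(3*(x - 10))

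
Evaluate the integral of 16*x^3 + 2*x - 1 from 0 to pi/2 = (-pi/2 + pi^2/2)*(1 + pi/2 + pi^2/2)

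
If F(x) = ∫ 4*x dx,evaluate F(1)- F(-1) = 0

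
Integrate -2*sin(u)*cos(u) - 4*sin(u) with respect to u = (cos(u) + 2)^2 + C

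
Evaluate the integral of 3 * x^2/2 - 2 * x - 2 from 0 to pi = -4 + (-2 + pi)^2*(1 + pi/2)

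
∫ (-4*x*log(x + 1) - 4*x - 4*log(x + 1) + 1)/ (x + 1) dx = (1 - 4*x)*log(x + 1) + C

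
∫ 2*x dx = x^2 + C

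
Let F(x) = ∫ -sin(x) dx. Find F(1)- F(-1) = 0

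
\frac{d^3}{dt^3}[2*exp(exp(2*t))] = 16*exp(2*t + exp(2*t)) + 48*exp(4*t + exp(2*t)) + 16*exp(6*t + exp(2*t))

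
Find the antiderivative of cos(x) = sin(x) + C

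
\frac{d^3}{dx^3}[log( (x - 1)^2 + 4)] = (4*x^3 - 12*x^2 - 36*x + 44)/(x^6 - 6*x^5 + 27*x^4 - 68*x^3 + 135*x^2 - 150*x + 125)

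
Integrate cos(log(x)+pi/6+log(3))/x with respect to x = sin(log(3*x) + pi/6) + C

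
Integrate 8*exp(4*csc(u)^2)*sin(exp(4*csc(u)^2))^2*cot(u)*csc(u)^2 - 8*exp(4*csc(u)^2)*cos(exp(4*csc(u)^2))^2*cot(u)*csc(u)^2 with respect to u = sin(2*exp(4/sin(u)^2))/2 + C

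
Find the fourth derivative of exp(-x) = exp(-x)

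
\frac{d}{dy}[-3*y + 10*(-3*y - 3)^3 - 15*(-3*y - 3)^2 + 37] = -810*y^2 - 1890*y - 1083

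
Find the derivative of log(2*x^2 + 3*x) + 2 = (4*x + 3)/(2*x^2 + 3*x)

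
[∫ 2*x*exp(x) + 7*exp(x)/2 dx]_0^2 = -3/2 + 11*exp(2)/2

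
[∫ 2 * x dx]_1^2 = 3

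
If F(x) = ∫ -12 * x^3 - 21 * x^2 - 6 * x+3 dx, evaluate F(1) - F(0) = -10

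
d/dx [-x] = -1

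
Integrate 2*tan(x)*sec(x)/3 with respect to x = 2*sec(x)/3 + C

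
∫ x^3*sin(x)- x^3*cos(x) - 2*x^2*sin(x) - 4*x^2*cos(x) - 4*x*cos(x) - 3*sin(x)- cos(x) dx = -sqrt(2)*(x^3 + x^2 + 2*x - 1)*sin(x + pi/4) + C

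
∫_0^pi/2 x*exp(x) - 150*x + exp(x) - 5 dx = -75*pi^2/4 - 5*pi/2 + pi*exp(pi/2)/2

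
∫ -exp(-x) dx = exp(-x) + C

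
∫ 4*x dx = 2*x^2 + C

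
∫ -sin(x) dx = cos(x) + C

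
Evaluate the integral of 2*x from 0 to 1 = 1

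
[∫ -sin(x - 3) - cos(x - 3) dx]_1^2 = -sin(2) - cos(2) + cos(1) + sin(1)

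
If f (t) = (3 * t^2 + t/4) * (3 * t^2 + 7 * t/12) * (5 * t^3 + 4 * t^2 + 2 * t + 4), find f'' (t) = 1890*t^5 + 1455*t^4 + 6895*t^3/12 + 499*t^2 + 247*t/4 + 7/6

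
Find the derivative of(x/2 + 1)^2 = x/2 + 1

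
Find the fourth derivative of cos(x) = cos(x)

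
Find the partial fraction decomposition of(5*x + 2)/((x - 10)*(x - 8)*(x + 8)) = -19/(144*(x + 8)) - 21/(16*(x - 8)) + 13/(9*(x - 10))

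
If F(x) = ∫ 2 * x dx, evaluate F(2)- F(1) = 3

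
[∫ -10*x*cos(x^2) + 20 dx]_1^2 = -5*sin(4) + 5*sin(1) + 20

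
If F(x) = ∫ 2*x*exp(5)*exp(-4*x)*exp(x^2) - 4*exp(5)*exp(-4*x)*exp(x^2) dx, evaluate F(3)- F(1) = 0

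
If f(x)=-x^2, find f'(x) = -2*x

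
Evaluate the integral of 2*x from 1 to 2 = 3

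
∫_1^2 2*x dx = 3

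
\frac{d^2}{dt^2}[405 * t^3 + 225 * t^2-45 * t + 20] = 2430*t + 450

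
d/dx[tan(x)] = cos(x)^(-2)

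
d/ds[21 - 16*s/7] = -16/7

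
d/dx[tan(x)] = cos(x)^(-2)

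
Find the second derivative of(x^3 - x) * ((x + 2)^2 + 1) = 20*x^3 + 48*x^2 + 24*x - 8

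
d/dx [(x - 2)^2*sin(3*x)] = 3*x^2*cos(3*x) + 2*x*sin(3*x) - 12*x*cos(3*x) - 4*sin(3*x) + 12*cos(3*x)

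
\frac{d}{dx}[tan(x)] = cos(x)^(-2)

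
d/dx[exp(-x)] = -exp(-x)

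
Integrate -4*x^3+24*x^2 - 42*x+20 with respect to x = -x^4 + 8*x^3 - 21*x^2 + 20*x + C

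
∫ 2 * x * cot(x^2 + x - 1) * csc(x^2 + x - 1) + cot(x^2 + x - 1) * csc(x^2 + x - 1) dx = -csc(x^2 + x - 1) + C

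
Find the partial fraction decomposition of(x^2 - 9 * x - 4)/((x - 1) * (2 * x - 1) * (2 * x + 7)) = 53/(48*(2*x + 7)) + 33/(16*(2*x - 1)) - 4/(3*(x - 1))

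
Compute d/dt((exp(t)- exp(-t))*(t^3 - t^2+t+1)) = (t^3*exp(2*t) + t^3 + 2*t^2*exp(2*t) - 4*t^2 - t*exp(2*t) + 3*t + 2*exp(2*t))*exp(-t)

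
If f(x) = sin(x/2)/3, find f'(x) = cos(x/2)/6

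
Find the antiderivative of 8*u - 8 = 4*u^2 - 8*u + C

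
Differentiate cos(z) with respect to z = -sin(z)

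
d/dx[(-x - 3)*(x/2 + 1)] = -x - 5/2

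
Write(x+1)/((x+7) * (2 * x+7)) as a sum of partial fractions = -5/(7*(2*x + 7)) + 6/(7*(x + 7))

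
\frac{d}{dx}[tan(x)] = cos(x)^(-2)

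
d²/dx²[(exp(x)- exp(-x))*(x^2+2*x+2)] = (x^2*exp(2*x) - x^2 + 6*x*exp(2*x) + 2*x + 8*exp(2*x))*exp(-x)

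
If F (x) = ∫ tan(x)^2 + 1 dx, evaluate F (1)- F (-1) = 2*tan(1)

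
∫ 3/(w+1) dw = 3*log(w + 1) + C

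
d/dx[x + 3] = 1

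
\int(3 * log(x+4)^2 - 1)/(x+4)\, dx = log(x + 4)^3 - log(x + 4) + C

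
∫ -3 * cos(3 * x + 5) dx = -sin(3*x + 5) + C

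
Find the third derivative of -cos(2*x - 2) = -8*sin(2*x - 2)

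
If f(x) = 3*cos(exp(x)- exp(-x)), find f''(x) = 3*(-exp(4*x)*cos(exp(x) - exp(-x)) - exp(3*x)*sin(exp(x) - exp(-x)) - 2*exp(2*x)*cos(exp(x) - exp(-x)) + exp(x)*sin(exp(x) - exp(-x)) - cos(exp(x) - exp(-x)))*exp(-2*x)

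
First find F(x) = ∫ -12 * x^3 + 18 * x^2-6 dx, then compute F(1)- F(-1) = 0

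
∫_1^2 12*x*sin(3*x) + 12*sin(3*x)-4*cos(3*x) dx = -12*cos(6) + 8*cos(3)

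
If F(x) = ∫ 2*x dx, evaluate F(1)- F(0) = 1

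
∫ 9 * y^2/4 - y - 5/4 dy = 3*y^3/4 - y^2/2 - 5*y/4 + C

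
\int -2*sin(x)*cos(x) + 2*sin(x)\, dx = (cos(x) - 1)^2 + C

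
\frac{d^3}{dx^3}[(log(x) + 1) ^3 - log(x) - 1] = (6*log(x)^2 - 6*log(x) - 8)/x^3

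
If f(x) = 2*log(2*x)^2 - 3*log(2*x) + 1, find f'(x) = (4*log(x) - 3 + 4*log(2))/x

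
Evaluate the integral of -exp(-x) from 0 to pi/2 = -1 + exp(-pi/2)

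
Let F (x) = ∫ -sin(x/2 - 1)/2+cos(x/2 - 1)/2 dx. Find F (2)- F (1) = -cos(1/2) + sin(1/2) + 1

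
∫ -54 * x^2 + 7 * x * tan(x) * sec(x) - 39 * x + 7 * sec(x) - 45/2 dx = 7*x*sec(x) - 3*(x + 1)*(12*x^2 + x + 14)/2 + C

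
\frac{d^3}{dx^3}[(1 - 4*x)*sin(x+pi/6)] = 4*x*cos(x + pi/6) + 12*sin(x + pi/6) - cos(x + pi/6)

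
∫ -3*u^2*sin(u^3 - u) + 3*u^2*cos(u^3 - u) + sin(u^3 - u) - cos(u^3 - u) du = sqrt(2)*cos(-u^3 + u + pi/4) + C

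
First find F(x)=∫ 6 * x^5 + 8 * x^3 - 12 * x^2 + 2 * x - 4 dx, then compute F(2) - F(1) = 64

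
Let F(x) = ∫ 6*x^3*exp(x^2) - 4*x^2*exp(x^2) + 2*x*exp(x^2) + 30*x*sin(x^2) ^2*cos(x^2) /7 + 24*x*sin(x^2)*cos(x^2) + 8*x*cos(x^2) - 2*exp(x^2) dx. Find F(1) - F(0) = -E - 5*sin(3)/28 - 3*cos(2) + 127*sin(1)/28 + 5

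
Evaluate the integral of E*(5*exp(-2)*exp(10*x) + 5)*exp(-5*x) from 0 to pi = -exp(-1) - exp(1 - 5*pi) + E + exp(-1 + 5*pi)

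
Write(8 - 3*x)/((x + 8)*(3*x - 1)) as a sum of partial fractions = 21/(25*(3*x - 1)) - 32/(25*(x + 8))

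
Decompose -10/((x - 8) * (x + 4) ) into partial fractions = 5/(6*(x + 4)) - 5/(6*(x - 8))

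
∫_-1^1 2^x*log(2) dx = 3/2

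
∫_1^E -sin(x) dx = cos(E) - cos(1)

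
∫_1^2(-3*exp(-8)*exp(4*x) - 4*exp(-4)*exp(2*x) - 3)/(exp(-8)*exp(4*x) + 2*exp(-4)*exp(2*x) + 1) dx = -(7 + 5*exp(2))/(2*(1 + exp(2)))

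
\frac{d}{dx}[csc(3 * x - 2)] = -3*cot(3*x - 2)*csc(3*x - 2)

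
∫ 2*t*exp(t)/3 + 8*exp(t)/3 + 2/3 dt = 2*(t + 3)*(exp(t) + 1)/3 + C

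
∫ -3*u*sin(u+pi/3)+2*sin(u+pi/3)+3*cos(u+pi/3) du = (3*u - 2)*cos(u + pi/3) + C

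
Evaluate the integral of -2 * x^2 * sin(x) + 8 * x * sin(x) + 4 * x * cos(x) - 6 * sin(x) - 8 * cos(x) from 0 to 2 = -6 - 2*cos(2)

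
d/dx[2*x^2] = 4*x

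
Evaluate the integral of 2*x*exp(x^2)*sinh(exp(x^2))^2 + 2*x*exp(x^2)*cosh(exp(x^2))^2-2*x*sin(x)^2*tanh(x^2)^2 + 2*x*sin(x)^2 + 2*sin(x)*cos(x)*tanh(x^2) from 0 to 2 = -sinh(2)/2 + sin(2)^2*tanh(4) + sinh(2*exp(4))/2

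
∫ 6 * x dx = 3*x^2 + C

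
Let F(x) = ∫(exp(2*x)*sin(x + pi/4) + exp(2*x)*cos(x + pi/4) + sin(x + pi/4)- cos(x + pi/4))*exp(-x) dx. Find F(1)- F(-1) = sqrt(2)*(E - exp(-1))*cos(1)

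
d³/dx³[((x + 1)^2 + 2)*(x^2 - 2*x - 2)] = 24*x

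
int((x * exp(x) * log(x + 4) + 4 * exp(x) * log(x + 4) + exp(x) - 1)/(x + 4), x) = (exp(x) - 1)*log(x + 4) + C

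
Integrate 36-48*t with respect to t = -24*t^2 + 36*t + C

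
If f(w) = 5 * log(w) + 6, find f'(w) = 5/w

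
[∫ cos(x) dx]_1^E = -sin(1) + sin(E)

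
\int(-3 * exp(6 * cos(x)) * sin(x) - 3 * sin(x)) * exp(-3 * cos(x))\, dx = 2*sinh(3*cos(x)) + C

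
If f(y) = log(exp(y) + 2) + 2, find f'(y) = exp(y)/(exp(y) + 2)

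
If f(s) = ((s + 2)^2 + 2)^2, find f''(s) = 12*s^2 + 48*s + 56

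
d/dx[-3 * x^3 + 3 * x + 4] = 3 - 9*x^2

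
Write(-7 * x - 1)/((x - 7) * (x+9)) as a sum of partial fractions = -31/(8*(x + 9)) - 25/(8*(x - 7))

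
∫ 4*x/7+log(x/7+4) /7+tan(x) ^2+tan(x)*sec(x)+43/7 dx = 2*x^2/7 + 5*x + (x + 28)*log(x/7 + 4)/7 + tan(x) + sec(x) + C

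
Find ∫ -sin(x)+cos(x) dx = sin(x) + cos(x) + C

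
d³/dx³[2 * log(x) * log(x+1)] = (4*x^3*log(x) + 4*x^3*log(x + 1) - 12*x^3 + 12*x^2*log(x + 1) - 18*x^2 + 12*x*log(x + 1) - 6*x + 4*log(x + 1))/(x^6 + 3*x^5 + 3*x^4 + x^3)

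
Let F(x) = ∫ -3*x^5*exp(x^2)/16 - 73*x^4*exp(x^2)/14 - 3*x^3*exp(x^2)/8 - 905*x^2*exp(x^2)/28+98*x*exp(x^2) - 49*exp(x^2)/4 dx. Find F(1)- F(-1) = -208*E/7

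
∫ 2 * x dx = x^2 + C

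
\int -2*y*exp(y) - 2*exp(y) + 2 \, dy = 2*y*(1 - exp(y)) + C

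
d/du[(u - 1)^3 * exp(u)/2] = u^3*exp(u)/2 - 3*u*exp(u)/2 + exp(u)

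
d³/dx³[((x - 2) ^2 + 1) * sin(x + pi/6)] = -x^2*cos(x + pi/6) - 6*x*sin(x + pi/6) + 4*x*cos(x + pi/6) + 12*sin(x + pi/6) + cos(x + pi/6)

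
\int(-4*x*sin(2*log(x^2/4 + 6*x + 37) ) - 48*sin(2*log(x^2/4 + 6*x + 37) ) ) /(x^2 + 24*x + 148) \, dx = cos(2*log((x + 12)^2/4 + 1)) + C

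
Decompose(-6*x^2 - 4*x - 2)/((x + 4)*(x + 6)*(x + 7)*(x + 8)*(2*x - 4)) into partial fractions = -177/(80*(x + 8)) + 134/(27*(x + 7)) - 97/(32*(x + 6)) + 41/(144*(x + 4)) - 17/(4320*(x - 2))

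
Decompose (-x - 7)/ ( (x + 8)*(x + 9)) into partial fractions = -2/(x + 9) + 1/(x + 8)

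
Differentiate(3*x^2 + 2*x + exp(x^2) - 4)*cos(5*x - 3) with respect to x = -15*x^2*sin(5*x - 3) + 2*x*exp(x^2)*cos(5*x - 3) - 10*x*sin(5*x - 3) + 6*x*cos(5*x - 3) - 5*exp(x^2)*sin(5*x - 3) + 20*sin(5*x - 3) + 2*cos(5*x - 3)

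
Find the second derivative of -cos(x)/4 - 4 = cos(x)/4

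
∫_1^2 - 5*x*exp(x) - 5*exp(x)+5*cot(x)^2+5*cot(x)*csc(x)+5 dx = -10*exp(2) - 5*csc(2) - 5*cot(2) + 5*cot(1) + 5*csc(1) + 5*E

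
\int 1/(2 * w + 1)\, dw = log(-4*w - 2)/2 + C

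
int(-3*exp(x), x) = -3*exp(x) + C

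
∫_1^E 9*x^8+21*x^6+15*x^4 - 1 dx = -exp(3) - 6 - E + (E + exp(3))^3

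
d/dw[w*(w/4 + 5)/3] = w/6 + 5/3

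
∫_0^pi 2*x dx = pi^2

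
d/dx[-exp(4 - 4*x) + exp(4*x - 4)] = 4*exp(4 - 4*x) + 4*exp(4*x - 4)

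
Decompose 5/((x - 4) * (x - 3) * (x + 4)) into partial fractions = 5/(56*(x + 4)) - 5/(7*(x - 3)) + 5/(8*(x - 4))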